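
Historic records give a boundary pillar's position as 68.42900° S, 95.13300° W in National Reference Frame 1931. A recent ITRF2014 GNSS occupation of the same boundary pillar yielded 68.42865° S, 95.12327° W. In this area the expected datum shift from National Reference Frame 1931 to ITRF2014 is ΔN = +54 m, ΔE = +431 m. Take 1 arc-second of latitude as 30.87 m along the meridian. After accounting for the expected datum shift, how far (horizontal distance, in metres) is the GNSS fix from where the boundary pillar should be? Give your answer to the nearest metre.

37 m

Observed coordinate differences: Δφ = +0.00035°, Δλ = +0.00973°.
Converting to metres (1° lat = 111132 m, cos φ = 0.367654): observed ΔN = 38.9 m, observed ΔE = 397.5 m.
Subtracting the expected shift leaves a residual of 38.9 − (54) = -15.1 m north and 397.5 − (431) = -33.5 m east.
Residual distance = √((-15.1)² + (-33.5)²) = 36.7 m.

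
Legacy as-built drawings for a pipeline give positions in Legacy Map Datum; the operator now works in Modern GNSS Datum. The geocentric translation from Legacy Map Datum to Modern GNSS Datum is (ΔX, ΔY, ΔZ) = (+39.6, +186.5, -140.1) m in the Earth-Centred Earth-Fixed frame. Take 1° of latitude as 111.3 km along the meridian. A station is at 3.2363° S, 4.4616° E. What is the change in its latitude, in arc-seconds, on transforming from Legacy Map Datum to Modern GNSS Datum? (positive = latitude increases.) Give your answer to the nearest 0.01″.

Δφ = -4.43″

sin φ = -0.056454, cos φ = 0.998405, sin λ = 0.077791, cos λ = 0.996970.
North component: ΔN = −sin φ cos λ·ΔX − sin φ sin λ·ΔY + cos φ·ΔZ = −(-0.056454)(0.996970)(39.6) − (-0.056454)(0.077791)(186.5) + (0.998405)(-140.1) = -136.83 m.
1° of latitude spans 111300 m, so Δφ = -136.83 / 111300 × 3600 = -4.426″.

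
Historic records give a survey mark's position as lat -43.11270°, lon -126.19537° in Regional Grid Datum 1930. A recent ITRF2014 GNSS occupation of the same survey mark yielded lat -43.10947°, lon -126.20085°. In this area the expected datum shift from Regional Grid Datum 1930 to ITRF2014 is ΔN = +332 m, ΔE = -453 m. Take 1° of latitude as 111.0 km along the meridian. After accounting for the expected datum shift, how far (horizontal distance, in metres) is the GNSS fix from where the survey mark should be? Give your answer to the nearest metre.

28 m

Observed coordinate differences: Δφ = +0.00323°, Δλ = -0.00548°.
Converting to metres (1° lat = 111000 m, cos φ = 0.730011): observed ΔN = 358.5 m, observed ΔE = -444.1 m.
Subtracting the expected shift leaves a residual of 358.5 − (332) = 26.5 m north and -444.1 − (-453) = 8.9 m east.
Residual distance = √(26.5² + 8.9²) = 28.0 m.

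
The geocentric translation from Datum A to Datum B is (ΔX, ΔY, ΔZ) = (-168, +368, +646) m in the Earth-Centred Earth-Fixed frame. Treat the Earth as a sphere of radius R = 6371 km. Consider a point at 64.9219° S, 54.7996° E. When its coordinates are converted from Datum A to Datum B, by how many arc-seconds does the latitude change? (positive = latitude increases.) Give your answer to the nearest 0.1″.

Δφ = 14.8″

sin φ = -0.905731, cos φ = 0.423853, sin λ = 0.817141, cos λ = 0.576438.
North component: ΔN = −sin φ cos λ·ΔX − sin φ sin λ·ΔY + cos φ·ΔZ = −(-0.905731)(0.576438)(-168) − (-0.905731)(0.817141)(368) + (0.423853)(646) = 458.46 m.
1° of latitude spans πR/180 = 111195 m, so Δφ = 458.46 / 111195 × 3600 = 14.843″.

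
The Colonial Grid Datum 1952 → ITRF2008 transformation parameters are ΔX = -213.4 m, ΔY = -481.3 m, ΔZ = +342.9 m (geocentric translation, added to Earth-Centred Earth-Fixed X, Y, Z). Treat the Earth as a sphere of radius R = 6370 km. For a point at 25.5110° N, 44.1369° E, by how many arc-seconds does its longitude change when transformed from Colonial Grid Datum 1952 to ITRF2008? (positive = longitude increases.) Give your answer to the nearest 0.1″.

Δλ = -7.1″

sin φ = 0.430684, cos φ = 0.902503, sin λ = 0.696375, cos λ = 0.717678.
East component: ΔE = −sin λ·ΔX + cos λ·ΔY = −(0.696375)(-213.4) + (0.717678)(-481.3) = -196.81 m.
1° of latitude spans πR/180 = 111177 m; at latitude φ, 1° of longitude spans that × cos φ = 100338.0 m, so Δλ = -196.81 / 100338.0 × 3600 = -7.061″.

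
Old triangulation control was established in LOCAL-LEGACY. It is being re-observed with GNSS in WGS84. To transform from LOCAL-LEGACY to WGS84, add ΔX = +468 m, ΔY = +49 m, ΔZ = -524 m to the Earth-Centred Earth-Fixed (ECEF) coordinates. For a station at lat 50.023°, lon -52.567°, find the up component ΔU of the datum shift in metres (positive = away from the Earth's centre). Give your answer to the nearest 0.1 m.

ΔU = -243.8 m

The local up (radial) axis is (cos φ cos λ, cos φ sin λ, sin φ), giving ΔU = 182.764 − 24.998 − 401.542 = -243.78 m.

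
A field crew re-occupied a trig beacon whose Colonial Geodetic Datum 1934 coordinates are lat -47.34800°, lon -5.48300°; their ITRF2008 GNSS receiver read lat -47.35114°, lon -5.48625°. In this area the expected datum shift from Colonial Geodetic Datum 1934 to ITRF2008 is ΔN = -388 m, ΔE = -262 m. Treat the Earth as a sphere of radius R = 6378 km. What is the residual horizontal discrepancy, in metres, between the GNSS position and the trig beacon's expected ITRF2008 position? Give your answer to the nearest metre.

Observed coordinate differences: Δφ = -0.00314°, Δλ = -0.00325°.
Converting to metres (1° lat = 111317 m, cos φ = 0.677544): observed ΔN = -349.5 m, observed ΔE = -245.1 m.
Subtracting the expected shift leaves a residual of -349.5 − (-388) = 38.5 m north and -245.1 − (-262) = 16.9 m east.
Residual distance = √(38.5² + 16.9²) = 42.0 m.

42 m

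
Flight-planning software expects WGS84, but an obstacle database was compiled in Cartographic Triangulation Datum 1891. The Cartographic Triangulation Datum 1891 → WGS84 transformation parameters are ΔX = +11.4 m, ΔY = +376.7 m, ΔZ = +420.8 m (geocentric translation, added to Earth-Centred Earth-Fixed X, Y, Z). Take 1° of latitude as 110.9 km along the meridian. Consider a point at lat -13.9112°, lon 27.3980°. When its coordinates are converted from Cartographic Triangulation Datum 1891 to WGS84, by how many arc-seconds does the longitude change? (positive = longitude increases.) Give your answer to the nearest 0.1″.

Δλ = 11.0″

sin φ = -0.240418, cos φ = 0.970670, sin λ = 0.460169, cos λ = 0.887831.
East component: ΔE = −sin λ·ΔX + cos λ·ΔY = −(0.460169)(11.4) + (0.887831)(376.7) = 329.20 m.
1° of latitude spans 110900 m; at latitude φ, 1° of longitude spans that × cos φ = 107647.2 m, so Δλ = 329.20 / 107647.2 × 3600 = 11.009″.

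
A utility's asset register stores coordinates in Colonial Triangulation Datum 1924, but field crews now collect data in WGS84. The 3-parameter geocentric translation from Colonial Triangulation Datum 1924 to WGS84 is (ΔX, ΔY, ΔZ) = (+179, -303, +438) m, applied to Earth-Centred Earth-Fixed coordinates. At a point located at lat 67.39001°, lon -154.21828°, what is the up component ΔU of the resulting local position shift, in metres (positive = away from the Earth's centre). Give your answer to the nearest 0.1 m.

ΔU = 393.0 m

At φ = 67.39001°, λ = -154.21828°: sin φ = 0.923143, cos φ = 0.384456, sin λ = -0.434944, cos λ = -0.900458.
ΔU = cos φ cos λ·ΔX + cos φ sin λ·ΔY + sin φ·ΔZ = (0.384456)(-0.900458)(179) + (0.384456)(-0.434944)(-303) + (0.923143)(438) = 393.04 m.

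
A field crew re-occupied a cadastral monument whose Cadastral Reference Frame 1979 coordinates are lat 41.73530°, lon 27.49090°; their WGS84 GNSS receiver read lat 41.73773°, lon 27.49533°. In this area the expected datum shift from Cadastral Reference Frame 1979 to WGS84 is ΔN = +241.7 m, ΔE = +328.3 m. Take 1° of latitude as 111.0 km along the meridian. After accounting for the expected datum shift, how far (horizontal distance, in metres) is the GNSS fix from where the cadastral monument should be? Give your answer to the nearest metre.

Observed coordinate differences: Δφ = +0.00243°, Δλ = +0.00443°.
Converting to metres (1° lat = 111000 m, cos φ = 0.746228): observed ΔN = 269.7 m, observed ΔE = 366.9 m.
Subtracting the expected shift leaves a residual of 269.7 − (241.7) = 28.0 m north and 366.9 − (328.3) = 38.6 m east.
Residual distance = √(28.0² + 38.6²) = 47.7 m.

48 m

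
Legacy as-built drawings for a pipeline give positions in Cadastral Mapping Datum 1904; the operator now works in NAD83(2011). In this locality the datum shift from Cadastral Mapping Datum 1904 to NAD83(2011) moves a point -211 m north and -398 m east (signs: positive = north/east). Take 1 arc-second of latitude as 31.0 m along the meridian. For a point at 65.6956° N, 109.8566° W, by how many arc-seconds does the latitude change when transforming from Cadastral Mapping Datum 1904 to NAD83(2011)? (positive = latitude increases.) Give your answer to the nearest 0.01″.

1″ of latitude = 31.00 m, so Δφ = -211.0 / 31.00 = -6.806″.

Δφ = -6.81″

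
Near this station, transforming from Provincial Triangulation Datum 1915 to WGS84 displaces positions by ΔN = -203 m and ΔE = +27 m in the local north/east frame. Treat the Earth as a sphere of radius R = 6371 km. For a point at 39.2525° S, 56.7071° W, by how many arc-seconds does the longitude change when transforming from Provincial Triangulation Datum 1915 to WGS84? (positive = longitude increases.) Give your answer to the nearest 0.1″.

At latitude -39.2525°, cos φ = 0.774365.
One radian of longitude at latitude φ spans R cos φ, so Δλ = ΔE / (R cos φ) = 27.0 / (6371000 × 0.774365) = 5.4728e-06 rad = 1.129″.

Δλ = 1.1″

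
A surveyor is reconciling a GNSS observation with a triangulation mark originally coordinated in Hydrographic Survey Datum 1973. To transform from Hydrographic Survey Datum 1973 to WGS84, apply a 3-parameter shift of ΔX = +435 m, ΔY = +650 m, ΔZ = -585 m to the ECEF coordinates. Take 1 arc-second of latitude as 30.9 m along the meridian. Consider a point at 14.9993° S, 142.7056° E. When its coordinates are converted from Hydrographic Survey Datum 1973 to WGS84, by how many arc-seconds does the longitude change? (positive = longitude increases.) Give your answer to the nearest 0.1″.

sin φ = -0.258807, cos φ = 0.965929, sin λ = 0.605911, cos λ = -0.795533.
East component: ΔE = −sin λ·ΔX + cos λ·ΔY = −(0.605911)(435) + (-0.795533)(650) = -780.67 m.
1° of latitude spans 3600 × 30.90 = 111240 m; at latitude φ, 1° of longitude spans that × cos φ = 107449.9 m, so Δλ = -780.67 / 107449.9 × 3600 = -26.155″.

Δλ = -26.2″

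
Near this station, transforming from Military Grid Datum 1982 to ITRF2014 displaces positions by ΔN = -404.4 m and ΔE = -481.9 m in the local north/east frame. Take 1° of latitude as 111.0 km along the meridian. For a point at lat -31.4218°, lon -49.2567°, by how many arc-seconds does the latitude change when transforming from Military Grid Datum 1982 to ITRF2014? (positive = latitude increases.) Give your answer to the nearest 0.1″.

Δφ = -13.1″

1° of latitude = 111.0 km, so Δφ = -404.4 / 111000 = -0.0036432° = -13.116″.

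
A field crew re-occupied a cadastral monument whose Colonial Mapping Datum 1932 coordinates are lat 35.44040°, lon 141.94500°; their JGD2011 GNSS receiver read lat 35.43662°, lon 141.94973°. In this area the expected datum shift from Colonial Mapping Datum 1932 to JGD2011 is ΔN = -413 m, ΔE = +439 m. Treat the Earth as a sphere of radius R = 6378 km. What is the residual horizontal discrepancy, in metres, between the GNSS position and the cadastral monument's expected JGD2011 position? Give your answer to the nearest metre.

Observed coordinate differences: Δφ = -0.00378°, Δλ = +0.00473°.
Converting to metres (1° lat = 111317 m, cos φ = 0.814719): observed ΔN = -420.8 m, observed ΔE = 429.0 m.
Subtracting the expected shift leaves a residual of -420.8 − (-413) = -7.8 m north and 429.0 − (439) = -10.0 m east.
Residual distance = √((-7.8)² + (-10.0)²) = 12.7 m.

13 m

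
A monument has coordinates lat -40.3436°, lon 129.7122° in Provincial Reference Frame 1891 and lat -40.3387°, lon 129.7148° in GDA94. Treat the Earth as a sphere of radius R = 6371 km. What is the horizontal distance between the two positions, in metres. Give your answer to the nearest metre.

Δφ = -40.3387° − -40.3436° = +0.0049°; Δλ = 129.7148° − 129.7122° = +0.0026°.
1° along a meridian = πR/180 = 111195 m.
ΔN = Δφ × 111195 = 544.9 m; ΔE = Δλ × 111195 × cos(-40.3436°) = +0.0026 × 111195 × 0.762176 = 220.4 m.
Distance = √(ΔE² + ΔN²) = √(220.4² + 544.9²) = 587.7 m.

588 m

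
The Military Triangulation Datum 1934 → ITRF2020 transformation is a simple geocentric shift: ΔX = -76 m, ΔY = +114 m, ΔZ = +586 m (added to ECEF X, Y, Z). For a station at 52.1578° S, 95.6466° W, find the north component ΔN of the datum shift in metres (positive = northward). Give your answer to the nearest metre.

ΔN = 276 m

At φ = -52.1578°, λ = -95.6466°: sin φ = -0.789703, cos φ = 0.613489, sin λ = -0.995148, cos λ = -0.098392.
ΔN = −sin φ cos λ·ΔX − sin φ sin λ·ΔY + cos φ·ΔZ = −(-0.789703)(-0.098392)(-76) − (-0.789703)(-0.995148)(114) + (0.613489)(586) = 275.82 m.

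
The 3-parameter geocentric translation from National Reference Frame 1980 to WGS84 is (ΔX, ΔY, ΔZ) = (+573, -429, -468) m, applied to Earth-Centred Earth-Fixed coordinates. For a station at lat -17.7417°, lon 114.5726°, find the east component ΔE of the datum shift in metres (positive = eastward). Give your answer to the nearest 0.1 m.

ΔE = -342.7 m

The local east axis at (φ, λ) is (−sin λ, cos λ, 0), so ΔE = −sin(114.5726°)·573 + cos(114.5726°)·(-429) = -342.71 m.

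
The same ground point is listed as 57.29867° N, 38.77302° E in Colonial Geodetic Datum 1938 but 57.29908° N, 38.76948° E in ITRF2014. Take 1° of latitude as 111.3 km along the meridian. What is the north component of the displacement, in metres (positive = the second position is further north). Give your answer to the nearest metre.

Δφ = 57.29908° − 57.29867° = +0.00041°; Δλ = 38.76948° − 38.77302° = -0.00354°.
ΔN = Δφ × 111300 = 45.6 m; ΔE = Δλ × 111300 × cos(57.29867°) = -0.00354 × 111300 × 0.540260 = -212.9 m.

ΔN = 46 m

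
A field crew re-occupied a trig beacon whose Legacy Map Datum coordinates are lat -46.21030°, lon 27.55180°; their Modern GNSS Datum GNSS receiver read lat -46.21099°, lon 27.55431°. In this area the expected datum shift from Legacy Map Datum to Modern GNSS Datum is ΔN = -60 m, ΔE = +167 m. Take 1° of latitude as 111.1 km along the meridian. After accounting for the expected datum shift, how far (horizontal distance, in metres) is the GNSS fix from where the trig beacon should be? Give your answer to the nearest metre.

31 m

Observed coordinate differences: Δφ = -0.00069°, Δλ = +0.00251°.
Converting to metres (1° lat = 111100 m, cos φ = 0.692013): observed ΔN = -76.7 m, observed ΔE = 193.0 m.
Subtracting the expected shift leaves a residual of -76.7 − (-60) = -16.7 m north and 193.0 − (167) = 26.0 m east.
Residual distance = √((-16.7)² + 26.0²) = 30.9 m.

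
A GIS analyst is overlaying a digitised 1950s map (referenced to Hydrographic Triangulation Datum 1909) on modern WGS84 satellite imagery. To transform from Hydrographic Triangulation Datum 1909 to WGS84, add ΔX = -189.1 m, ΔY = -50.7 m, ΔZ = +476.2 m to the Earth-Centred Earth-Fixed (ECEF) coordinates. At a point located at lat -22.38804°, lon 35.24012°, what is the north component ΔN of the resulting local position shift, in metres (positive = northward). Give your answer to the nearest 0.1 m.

At φ = -22.38804°, λ = 35.24012°: sin φ = -0.380877, cos φ = 0.924626, sin λ = 0.577004, cos λ = 0.816741.
ΔN = −sin φ cos λ·ΔX − sin φ sin λ·ΔY + cos φ·ΔZ = −(-0.380877)(0.816741)(-189.1) − (-0.380877)(0.577004)(-50.7) + (0.924626)(476.2) = 370.34 m.

ΔN = 370.3 m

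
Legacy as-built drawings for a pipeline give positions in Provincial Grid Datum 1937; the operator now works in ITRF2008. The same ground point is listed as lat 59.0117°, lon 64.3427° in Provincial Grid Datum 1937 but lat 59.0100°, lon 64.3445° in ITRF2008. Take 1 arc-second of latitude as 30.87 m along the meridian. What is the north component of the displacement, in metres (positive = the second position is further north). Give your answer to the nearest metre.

ΔN = -189 m

Δφ = 59.0100° − 59.0117° = -0.0017°; Δλ = 64.3445° − 64.3427° = +0.0018°.
1° of latitude = 3600 × 30.87 = 111132 m.
ΔN = Δφ × 111132 = -188.9 m; ΔE = Δλ × 111132 × cos(59.0117°) = +0.0018 × 111132 × 0.514863 = 103.0 m.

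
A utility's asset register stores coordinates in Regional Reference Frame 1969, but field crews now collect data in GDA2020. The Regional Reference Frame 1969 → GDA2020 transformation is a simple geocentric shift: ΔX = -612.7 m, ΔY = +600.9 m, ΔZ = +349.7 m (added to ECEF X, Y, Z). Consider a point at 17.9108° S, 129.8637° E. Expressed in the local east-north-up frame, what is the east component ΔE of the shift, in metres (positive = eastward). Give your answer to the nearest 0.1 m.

ΔE = 85.1 m

At φ = -17.9108°, λ = 129.8637°: sin φ = -0.307536, cos φ = 0.951536, sin λ = 0.767571, cos λ = -0.640963.
ΔE = −sin λ·ΔX + cos λ·ΔY = −(0.767571)·(-612.7) + (-0.640963)·(600.9) = 85.14 m.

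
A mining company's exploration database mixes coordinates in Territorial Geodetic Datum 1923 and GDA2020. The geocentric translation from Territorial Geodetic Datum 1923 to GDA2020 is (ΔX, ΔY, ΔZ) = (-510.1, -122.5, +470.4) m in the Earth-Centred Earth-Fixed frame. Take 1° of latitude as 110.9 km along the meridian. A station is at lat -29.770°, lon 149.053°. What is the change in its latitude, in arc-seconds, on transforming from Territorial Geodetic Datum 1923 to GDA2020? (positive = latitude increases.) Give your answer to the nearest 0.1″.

Δφ = 19.3″

sin φ = -0.496520, cos φ = 0.868026, sin λ = 0.514245, cos λ = -0.857643.
North component: ΔN = −sin φ cos λ·ΔX − sin φ sin λ·ΔY + cos φ·ΔZ = −(-0.496520)(-0.857643)(-510.1) − (-0.496520)(0.514245)(-122.5) + (0.868026)(470.4) = 594.26 m.
1° of latitude spans 110900 m, so Δφ = 594.26 / 110900 × 3600 = 19.291″.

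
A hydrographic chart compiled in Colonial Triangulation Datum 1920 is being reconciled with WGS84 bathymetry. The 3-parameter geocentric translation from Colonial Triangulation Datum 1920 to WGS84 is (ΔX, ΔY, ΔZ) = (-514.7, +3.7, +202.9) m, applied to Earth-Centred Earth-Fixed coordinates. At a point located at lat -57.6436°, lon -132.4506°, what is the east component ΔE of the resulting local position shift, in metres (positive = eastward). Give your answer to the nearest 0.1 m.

ΔE = -382.3 m

The local east axis at (φ, λ) is (−sin λ, cos λ, 0), so ΔE = −sin(-132.4506°)·(-514.7) + cos(-132.4506°)·3.7 = -382.27 m.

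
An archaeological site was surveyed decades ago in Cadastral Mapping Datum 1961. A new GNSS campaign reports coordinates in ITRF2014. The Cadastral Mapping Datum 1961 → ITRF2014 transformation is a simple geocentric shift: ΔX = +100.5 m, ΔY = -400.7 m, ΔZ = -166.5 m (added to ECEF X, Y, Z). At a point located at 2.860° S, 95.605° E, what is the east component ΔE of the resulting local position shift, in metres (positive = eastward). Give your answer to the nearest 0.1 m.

The local east axis at (φ, λ) is (−sin λ, cos λ, 0), so ΔE = −sin(95.605°)·100.5 + cos(95.605°)·(-400.7) = -60.88 m.

ΔE = -60.9 m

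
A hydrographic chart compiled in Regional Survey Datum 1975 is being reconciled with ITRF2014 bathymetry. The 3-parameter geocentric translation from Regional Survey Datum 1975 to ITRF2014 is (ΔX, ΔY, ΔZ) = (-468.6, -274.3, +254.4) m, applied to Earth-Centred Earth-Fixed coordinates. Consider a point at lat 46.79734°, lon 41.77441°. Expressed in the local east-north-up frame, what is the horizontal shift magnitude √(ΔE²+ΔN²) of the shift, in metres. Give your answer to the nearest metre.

572 m

The local east axis at (φ, λ) is (−sin λ, cos λ, 0), so ΔE = −sin(41.77441°)·(-468.6) + cos(41.77441°)·(-274.3) = 107.62 m.
The local north axis is (−sin φ cos λ, −sin φ sin λ, cos φ), giving ΔN = 254.741 + 133.205 + 174.157 = 562.10 m.
Horizontal magnitude = √(ΔE² + ΔN²) = √(107.62² + 562.10²) = 572.31 m.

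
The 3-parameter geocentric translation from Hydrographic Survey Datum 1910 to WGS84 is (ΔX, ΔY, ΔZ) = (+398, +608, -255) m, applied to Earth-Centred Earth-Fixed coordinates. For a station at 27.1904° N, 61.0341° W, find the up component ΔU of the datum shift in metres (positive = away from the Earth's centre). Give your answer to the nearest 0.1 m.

At φ = 27.1904°, λ = -61.0341°: sin φ = 0.456949, cos φ = 0.889493, sin λ = -0.874908, cos λ = 0.484289.
ΔU = cos φ cos λ·ΔX + cos φ sin λ·ΔY + sin φ·ΔZ = (0.889493)(0.484289)(398) + (0.889493)(-0.874908)(608) + (0.456949)(-255) = -418.24 m.

ΔU = -418.2 m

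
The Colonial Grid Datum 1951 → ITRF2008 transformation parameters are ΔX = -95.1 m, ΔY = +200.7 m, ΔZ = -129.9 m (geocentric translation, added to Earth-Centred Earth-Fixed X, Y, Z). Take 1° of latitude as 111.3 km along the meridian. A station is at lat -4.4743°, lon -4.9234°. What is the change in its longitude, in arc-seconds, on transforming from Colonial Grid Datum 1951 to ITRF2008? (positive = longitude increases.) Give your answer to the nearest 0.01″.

Δλ = 6.22″

sin φ = -0.078012, cos φ = 0.996952, sin λ = -0.085824, cos λ = 0.996310.
East component: ΔE = −sin λ·ΔX + cos λ·ΔY = −(-0.085824)(-95.1) + (0.996310)(200.7) = 191.80 m.
1° of latitude spans 111300 m; at latitude φ, 1° of longitude spans that × cos φ = 110960.8 m, so Δλ = 191.80 / 110960.8 × 3600 = 6.223″.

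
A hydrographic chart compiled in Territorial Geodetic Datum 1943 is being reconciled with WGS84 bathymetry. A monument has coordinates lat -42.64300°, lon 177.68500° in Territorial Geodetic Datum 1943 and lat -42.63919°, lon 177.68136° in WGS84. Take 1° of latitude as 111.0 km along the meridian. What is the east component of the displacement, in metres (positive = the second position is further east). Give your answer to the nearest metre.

ΔE = -297 m

Δφ = -42.63919° − -42.64300° = +0.00381°; Δλ = 177.68136° − 177.68500° = -0.00364°.
ΔN = Δφ × 111000 = 422.9 m; ΔE = Δλ × 111000 × cos(-42.64300°) = -0.00364 × 111000 × 0.735589 = -297.2 m.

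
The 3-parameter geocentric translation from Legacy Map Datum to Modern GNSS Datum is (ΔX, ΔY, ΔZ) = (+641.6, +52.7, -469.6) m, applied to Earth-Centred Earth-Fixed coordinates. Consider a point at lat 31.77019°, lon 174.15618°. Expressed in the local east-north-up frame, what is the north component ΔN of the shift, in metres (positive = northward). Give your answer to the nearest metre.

ΔN = -66 m

The local north axis is (−sin φ cos λ, −sin φ sin λ, cos φ), giving ΔN = 336.056 − 2.825 − 399.238 = -66.01 m.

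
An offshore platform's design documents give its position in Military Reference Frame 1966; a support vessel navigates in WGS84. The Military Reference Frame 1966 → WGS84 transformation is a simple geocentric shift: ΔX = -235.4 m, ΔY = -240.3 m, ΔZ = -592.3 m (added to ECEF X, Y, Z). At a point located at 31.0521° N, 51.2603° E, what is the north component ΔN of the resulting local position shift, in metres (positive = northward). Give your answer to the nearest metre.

At φ = 31.0521°, λ = 51.2603°: sin φ = 0.515817, cos φ = 0.856699, sin λ = 0.779997, cos λ = 0.625783.
ΔN = −sin φ cos λ·ΔX − sin φ sin λ·ΔY + cos φ·ΔZ = −(0.515817)(0.625783)(-235.4) − (0.515817)(0.779997)(-240.3) + (0.856699)(-592.3) = -334.76 m.

ΔN = -335 m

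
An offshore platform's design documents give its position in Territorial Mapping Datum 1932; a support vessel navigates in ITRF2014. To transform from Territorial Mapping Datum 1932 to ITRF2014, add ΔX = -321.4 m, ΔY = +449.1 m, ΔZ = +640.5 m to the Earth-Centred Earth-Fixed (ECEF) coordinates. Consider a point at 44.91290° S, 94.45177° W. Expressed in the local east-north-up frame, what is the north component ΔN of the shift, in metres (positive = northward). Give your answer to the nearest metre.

ΔN = 155 m

At φ = -44.91290°, λ = -94.45177°: sin φ = -0.706031, cos φ = 0.708181, sin λ = -0.996983, cos λ = -0.077620.
ΔN = −sin φ cos λ·ΔX − sin φ sin λ·ΔY + cos φ·ΔZ = −(-0.706031)(-0.077620)(-321.4) − (-0.706031)(-0.996983)(449.1) + (0.708181)(640.5) = 155.08 m.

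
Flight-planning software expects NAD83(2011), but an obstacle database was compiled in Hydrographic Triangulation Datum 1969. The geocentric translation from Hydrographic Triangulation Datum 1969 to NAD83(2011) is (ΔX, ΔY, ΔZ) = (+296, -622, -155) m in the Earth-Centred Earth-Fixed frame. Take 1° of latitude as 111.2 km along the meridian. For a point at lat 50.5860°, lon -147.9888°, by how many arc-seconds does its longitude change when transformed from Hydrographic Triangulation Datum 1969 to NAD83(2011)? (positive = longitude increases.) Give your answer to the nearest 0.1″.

sin φ = 0.772578, cos φ = 0.634919, sin λ = -0.530085, cos λ = -0.847944.
East component: ΔE = −sin λ·ΔX + cos λ·ΔY = −(-0.530085)(296) + (-0.847944)(-622) = 684.33 m.
1° of latitude spans 111200 m; at latitude φ, 1° of longitude spans that × cos φ = 70603.0 m, so Δλ = 684.33 / 70603.0 × 3600 = 34.893″.

Δλ = 34.9″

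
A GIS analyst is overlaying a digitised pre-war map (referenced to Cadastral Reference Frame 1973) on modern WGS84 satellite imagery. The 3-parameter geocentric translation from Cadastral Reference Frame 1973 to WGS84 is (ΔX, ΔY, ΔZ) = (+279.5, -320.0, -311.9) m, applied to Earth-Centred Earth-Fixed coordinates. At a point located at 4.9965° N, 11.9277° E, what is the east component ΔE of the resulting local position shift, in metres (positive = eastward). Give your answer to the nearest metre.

At φ = 4.9965°, λ = 11.9277°: sin φ = 0.087095, cos φ = 0.996200, sin λ = 0.206677, cos λ = 0.978409.
ΔE = −sin λ·ΔX + cos λ·ΔY = −(0.206677)·(279.5) + (0.978409)·(-320.0) = -370.86 m.

ΔE = -371 m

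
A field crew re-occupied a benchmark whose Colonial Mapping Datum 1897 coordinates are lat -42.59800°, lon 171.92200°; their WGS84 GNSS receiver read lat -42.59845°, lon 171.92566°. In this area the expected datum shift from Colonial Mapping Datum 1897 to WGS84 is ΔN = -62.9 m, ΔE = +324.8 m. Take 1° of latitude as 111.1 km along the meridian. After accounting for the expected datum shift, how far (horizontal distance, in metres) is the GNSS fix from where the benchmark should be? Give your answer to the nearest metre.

Observed coordinate differences: Δφ = -0.00045°, Δλ = +0.00366°.
Converting to metres (1° lat = 111100 m, cos φ = 0.736121): observed ΔN = -50.0 m, observed ΔE = 299.3 m.
Subtracting the expected shift leaves a residual of -50.0 − (-62.9) = 12.9 m north and 299.3 − (324.8) = -25.5 m east.
Residual distance = √(12.9² + (-25.5)²) = 28.6 m.

29 m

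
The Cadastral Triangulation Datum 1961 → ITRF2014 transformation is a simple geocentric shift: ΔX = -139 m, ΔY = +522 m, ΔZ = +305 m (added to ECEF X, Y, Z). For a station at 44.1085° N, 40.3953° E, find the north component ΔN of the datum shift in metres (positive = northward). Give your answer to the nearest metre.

ΔN = 57 m

At φ = 44.1085°, λ = 40.3953°: sin φ = 0.696019, cos φ = 0.718023, sin λ = 0.648057, cos λ = 0.761591.
ΔN = −sin φ cos λ·ΔX − sin φ sin λ·ΔY + cos φ·ΔZ = −(0.696019)(0.761591)(-139) − (0.696019)(0.648057)(522) + (0.718023)(305) = 57.22 m.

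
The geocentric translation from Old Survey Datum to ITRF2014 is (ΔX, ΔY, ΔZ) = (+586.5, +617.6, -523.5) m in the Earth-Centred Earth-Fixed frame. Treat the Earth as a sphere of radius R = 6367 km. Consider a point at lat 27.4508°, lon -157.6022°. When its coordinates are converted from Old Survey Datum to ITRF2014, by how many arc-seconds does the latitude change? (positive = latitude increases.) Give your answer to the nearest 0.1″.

Δφ = -3.4″

sin φ = 0.460987, cos φ = 0.887407, sin λ = -0.381035, cos λ = -0.924561.
North component: ΔN = −sin φ cos λ·ΔX − sin φ sin λ·ΔY + cos φ·ΔZ = −(0.460987)(-0.924561)(586.5) − (0.460987)(-0.381035)(617.6) + (0.887407)(-523.5) = -106.10 m.
1° of latitude spans πR/180 = 111125 m, so Δφ = -106.10 / 111125 × 3600 = -3.437″.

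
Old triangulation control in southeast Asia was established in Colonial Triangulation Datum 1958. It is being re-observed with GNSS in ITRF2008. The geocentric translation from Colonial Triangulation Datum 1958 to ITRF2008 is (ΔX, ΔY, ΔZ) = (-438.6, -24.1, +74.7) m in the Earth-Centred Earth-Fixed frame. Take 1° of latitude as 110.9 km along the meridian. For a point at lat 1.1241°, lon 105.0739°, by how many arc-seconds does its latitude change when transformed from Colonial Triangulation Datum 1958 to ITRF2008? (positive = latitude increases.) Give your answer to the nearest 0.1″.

Δφ = 2.4″

sin φ = 0.019618, cos φ = 0.999808, sin λ = 0.965591, cos λ = -0.260065.
North component: ΔN = −sin φ cos λ·ΔX − sin φ sin λ·ΔY + cos φ·ΔZ = −(0.019618)(-0.260065)(-438.6) − (0.019618)(0.965591)(-24.1) + (0.999808)(74.7) = 72.90 m.
1° of latitude spans 110900 m, so Δφ = 72.90 / 110900 × 3600 = 2.367″.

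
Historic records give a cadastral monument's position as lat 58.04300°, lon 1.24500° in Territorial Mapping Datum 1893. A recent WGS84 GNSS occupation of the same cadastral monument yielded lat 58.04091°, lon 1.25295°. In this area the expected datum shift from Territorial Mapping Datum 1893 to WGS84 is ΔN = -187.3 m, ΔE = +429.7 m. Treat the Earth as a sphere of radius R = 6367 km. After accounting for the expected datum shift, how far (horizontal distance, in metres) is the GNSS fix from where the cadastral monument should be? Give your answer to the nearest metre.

Observed coordinate differences: Δφ = -0.00209°, Δλ = +0.00795°.
Converting to metres (1° lat = 111125 m, cos φ = 0.529283): observed ΔN = -232.3 m, observed ΔE = 467.6 m.
Subtracting the expected shift leaves a residual of -232.3 − (-187.3) = -45.0 m north and 467.6 − (429.7) = 37.9 m east.
Residual distance = √((-45.0)² + 37.9²) = 58.8 m.

59 m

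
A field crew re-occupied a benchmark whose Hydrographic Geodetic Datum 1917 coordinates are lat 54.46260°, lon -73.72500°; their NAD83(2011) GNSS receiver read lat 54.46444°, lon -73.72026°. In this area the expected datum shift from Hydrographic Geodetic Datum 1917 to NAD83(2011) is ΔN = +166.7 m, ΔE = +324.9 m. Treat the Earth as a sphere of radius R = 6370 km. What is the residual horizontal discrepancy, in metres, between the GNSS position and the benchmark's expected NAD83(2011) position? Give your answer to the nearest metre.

Observed coordinate differences: Δφ = +0.00184°, Δλ = +0.00474°.
Converting to metres (1° lat = 111177 m, cos φ = 0.581234): observed ΔN = 204.6 m, observed ΔE = 306.3 m.
Subtracting the expected shift leaves a residual of 204.6 − (166.7) = 37.9 m north and 306.3 − (324.9) = -18.6 m east.
Residual distance = √(37.9² + (-18.6)²) = 42.2 m.

42 m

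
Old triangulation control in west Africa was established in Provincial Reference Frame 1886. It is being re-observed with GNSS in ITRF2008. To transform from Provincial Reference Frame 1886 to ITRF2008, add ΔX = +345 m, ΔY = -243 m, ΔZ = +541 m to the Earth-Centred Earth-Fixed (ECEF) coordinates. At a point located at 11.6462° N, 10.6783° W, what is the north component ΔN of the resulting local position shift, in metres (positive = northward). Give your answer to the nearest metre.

ΔN = 452 m

At φ = 11.6462°, λ = -10.6783°: sin φ = 0.201868, cos φ = 0.979413, sin λ = -0.185294, cos λ = 0.982683.
ΔN = −sin φ cos λ·ΔX − sin φ sin λ·ΔY + cos φ·ΔZ = −(0.201868)(0.982683)(345) − (0.201868)(-0.185294)(-243) + (0.979413)(541) = 452.33 m.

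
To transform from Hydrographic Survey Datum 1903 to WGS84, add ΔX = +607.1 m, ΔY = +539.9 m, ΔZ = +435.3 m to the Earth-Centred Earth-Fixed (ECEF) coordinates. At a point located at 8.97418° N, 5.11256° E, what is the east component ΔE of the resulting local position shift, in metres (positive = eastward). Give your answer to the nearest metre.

At φ = 8.97418°, λ = 5.11256°: sin φ = 0.155989, cos φ = 0.987759, sin λ = 0.089113, cos λ = 0.996022.
ΔE = −sin λ·ΔX + cos λ·ΔY = −(0.089113)·(607.1) + (0.996022)·(539.9) = 483.65 m.

ΔE = 484 m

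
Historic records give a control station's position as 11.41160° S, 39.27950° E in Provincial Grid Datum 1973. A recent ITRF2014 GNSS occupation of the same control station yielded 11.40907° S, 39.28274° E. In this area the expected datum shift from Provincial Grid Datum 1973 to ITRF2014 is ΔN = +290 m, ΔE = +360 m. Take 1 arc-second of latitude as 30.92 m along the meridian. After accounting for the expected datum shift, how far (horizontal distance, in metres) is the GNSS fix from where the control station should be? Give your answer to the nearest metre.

11 m

Observed coordinate differences: Δφ = +0.00253°, Δλ = +0.00324°.
Converting to metres (1° lat = 111312 m, cos φ = 0.980231): observed ΔN = 281.6 m, observed ΔE = 353.5 m.
Subtracting the expected shift leaves a residual of 281.6 − (290) = -8.4 m north and 353.5 − (360) = -6.5 m east.
Residual distance = √((-8.4)² + (-6.5)²) = 10.6 m.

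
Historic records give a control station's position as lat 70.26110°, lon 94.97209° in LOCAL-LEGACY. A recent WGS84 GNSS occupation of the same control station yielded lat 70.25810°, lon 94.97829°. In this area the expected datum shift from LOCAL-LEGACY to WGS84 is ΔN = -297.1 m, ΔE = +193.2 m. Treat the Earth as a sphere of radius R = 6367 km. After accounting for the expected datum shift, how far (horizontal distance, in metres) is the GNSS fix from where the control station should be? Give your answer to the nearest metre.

54 m

Observed coordinate differences: Δφ = -0.00300°, Δλ = +0.00620°.
Converting to metres (1° lat = 111125 m, cos φ = 0.337734): observed ΔN = -333.4 m, observed ΔE = 232.7 m.
Subtracting the expected shift leaves a residual of -333.4 − (-297.1) = -36.3 m north and 232.7 − (193.2) = 39.5 m east.
Residual distance = √((-36.3)² + 39.5²) = 53.6 m.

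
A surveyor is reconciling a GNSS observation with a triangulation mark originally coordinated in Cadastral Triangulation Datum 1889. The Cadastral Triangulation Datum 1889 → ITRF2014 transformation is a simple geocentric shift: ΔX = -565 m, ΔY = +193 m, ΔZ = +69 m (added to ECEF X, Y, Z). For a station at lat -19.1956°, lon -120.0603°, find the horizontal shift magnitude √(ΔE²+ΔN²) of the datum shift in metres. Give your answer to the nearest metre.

At φ = -19.1956°, λ = -120.0603°: sin φ = -0.328794, cos φ = 0.944402, sin λ = -0.865499, cos λ = -0.500911.
ΔE = −sin λ·ΔX + cos λ·ΔY = −(-0.865499)·(-565) + (-0.500911)·(193) = -585.68 m.
ΔN = −sin φ cos λ·ΔX − sin φ sin λ·ΔY + cos φ·ΔZ = −(-0.328794)(-0.500911)(-565) − (-0.328794)(-0.865499)(193) + (0.944402)(69) = 103.30 m.
Horizontal magnitude = √(ΔE² + ΔN²) = √((-585.68)² + 103.30²) = 594.72 m.

595 m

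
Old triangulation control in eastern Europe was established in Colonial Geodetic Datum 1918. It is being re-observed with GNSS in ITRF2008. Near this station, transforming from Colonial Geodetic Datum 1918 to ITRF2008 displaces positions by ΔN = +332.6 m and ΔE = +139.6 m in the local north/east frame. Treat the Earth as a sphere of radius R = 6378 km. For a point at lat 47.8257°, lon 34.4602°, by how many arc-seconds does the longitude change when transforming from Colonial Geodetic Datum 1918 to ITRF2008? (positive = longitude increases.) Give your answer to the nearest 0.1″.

Δλ = 6.7″

At latitude 47.8257°, cos φ = 0.671388.
One radian of longitude at latitude φ spans R cos φ, so Δλ = ΔE / (R cos φ) = 139.6 / (6378000 × 0.671388) = 3.2601e-05 rad = 6.724″.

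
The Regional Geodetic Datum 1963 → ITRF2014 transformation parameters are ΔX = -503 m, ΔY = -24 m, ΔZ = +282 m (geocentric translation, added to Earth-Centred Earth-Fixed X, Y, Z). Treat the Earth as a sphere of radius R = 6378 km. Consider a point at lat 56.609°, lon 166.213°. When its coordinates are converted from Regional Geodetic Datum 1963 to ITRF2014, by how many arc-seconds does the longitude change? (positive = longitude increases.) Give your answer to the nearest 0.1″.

sin φ = 0.834934, cos φ = 0.550350, sin λ = 0.238313, cos λ = -0.971188.
East component: ΔE = −sin λ·ΔX + cos λ·ΔY = −(0.238313)(-503) + (-0.971188)(-24) = 143.18 m.
1° of latitude spans πR/180 = 111317 m; at latitude φ, 1° of longitude spans that × cos φ = 61263.3 m, so Δλ = 143.18 / 61263.3 × 3600 = 8.414″.

Δλ = 8.4″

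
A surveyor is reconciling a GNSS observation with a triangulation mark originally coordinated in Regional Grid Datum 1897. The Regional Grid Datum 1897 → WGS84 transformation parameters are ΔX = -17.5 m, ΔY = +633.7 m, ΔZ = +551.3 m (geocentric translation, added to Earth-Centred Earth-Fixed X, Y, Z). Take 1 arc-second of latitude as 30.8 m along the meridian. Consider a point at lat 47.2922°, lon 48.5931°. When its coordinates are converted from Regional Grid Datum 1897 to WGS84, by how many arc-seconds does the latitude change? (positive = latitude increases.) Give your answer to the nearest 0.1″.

sin φ = 0.734822, cos φ = 0.678260, sin λ = 0.750031, cos λ = 0.661402.
North component: ΔN = −sin φ cos λ·ΔX − sin φ sin λ·ΔY + cos φ·ΔZ = −(0.734822)(0.661402)(-17.5) − (0.734822)(0.750031)(633.7) + (0.678260)(551.3) = 33.17 m.
1° of latitude spans 3600 × 30.80 = 110880 m, so Δφ = 33.17 / 110880 × 3600 = 1.077″.

Δφ = 1.1″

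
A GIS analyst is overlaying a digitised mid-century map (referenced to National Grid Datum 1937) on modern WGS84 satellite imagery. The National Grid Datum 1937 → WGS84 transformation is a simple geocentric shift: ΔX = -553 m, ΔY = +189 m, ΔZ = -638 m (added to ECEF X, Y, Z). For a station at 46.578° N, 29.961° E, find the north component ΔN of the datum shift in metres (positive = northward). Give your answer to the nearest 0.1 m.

The local north axis is (−sin φ cos λ, −sin φ sin λ, cos φ), giving ΔN = 347.976 − 68.555 − 438.540 = -159.12 m.

ΔN = -159.1 m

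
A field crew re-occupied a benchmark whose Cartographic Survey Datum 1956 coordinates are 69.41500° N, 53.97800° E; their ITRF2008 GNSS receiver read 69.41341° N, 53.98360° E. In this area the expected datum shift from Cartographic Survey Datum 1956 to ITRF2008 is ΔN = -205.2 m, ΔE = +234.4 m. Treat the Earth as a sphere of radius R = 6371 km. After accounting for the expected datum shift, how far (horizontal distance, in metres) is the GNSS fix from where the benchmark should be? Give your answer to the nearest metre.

32 m

Observed coordinate differences: Δφ = -0.00159°, Δλ = +0.00560°.
Converting to metres (1° lat = 111195 m, cos φ = 0.351597): observed ΔN = -176.8 m, observed ΔE = 218.9 m.
Subtracting the expected shift leaves a residual of -176.8 − (-205.2) = 28.4 m north and 218.9 − (234.4) = -15.5 m east.
Residual distance = √(28.4² + (-15.5)²) = 32.3 m.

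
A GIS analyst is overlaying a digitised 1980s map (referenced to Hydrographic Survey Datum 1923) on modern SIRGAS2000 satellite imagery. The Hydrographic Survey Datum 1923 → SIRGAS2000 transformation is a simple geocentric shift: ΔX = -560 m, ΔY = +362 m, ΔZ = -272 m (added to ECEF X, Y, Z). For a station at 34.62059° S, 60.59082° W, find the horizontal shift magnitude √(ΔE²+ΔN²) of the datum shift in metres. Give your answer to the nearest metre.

639 m

The local east axis at (φ, λ) is (−sin λ, cos λ, 0), so ΔE = −sin(-60.59082°)·(-560) + cos(-60.59082°)·362 = -310.08 m.
The local north axis is (−sin φ cos λ, −sin φ sin λ, cos φ), giving ΔN = -156.229 − 179.163 − 223.838 = -559.23 m.
Horizontal magnitude = √(ΔE² + ΔN²) = √((-310.08)² + (-559.23)²) = 639.44 m.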